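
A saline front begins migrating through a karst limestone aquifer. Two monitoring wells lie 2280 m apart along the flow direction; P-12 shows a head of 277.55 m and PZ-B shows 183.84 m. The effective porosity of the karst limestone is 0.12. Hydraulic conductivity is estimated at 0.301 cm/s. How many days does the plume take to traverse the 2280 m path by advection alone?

25.6

Convert K: 0.301 cm/s × 864 = 260.1 m/day.
Hydraulic gradient i = (277.55 − 183.84) / 2280 = 93.71 / 2280 = 0.04110.
Darcy flux q = K · i = 260.1 × 0.04110 = 10.69 m/day.
Seepage velocity v = q / n_e = 10.69 / 0.12 = 89.07 m/day.
Travel time t = L / v = 2280 / 89.07 = 25.60 days.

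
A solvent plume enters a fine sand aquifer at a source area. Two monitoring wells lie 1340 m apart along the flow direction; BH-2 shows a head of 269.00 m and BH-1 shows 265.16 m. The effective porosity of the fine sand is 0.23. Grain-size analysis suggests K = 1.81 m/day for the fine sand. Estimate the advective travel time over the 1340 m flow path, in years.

Hydraulic gradient i = (269.00 − 265.16) / 1340 = 3.84 / 1340 = 0.002866.
Darcy flux q = K · i = 1.810 × 0.002866 = 0.005187 m/day.
Seepage velocity v = q / n_e = 0.005187 / 0.23 = 0.02255 m/day.
Travel time t = L / v = 1340 / 0.02255 = 59419 days = 162.7 years.

163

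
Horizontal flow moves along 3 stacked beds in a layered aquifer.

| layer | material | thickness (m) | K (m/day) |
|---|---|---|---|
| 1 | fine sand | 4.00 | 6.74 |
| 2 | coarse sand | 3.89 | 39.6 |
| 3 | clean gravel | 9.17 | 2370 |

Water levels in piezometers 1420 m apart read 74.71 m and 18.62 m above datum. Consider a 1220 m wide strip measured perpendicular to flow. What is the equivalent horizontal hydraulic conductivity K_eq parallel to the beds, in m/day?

1280

Flow is parallel to layering, so each bed carries its own Darcy discharge and the transmissivities add.
Σ(K_i·b_i) = 6.74×4.00 + 39.6×3.89 + 2370×9.17 = 21914 m²/day.
Total thickness b = 17.06 m, so K_eq = Σ(K_i·b_i)/b = 1285 m/day.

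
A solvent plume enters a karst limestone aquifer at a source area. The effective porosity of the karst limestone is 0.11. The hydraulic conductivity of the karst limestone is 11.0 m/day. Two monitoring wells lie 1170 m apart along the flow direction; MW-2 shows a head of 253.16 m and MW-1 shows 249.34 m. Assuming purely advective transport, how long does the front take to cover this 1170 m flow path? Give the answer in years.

Hydraulic gradient i = (253.16 − 249.34) / 1170 = 3.82 / 1170 = 0.003265.
Darcy flux q = K · i = 11.00 × 0.003265 = 0.03591 m/day.
Seepage velocity v = q / n_e = 0.03591 / 0.11 = 0.3265 m/day.
Travel time t = L / v = 1170 / 0.3265 = 3584 days = 9.811 years.

9.81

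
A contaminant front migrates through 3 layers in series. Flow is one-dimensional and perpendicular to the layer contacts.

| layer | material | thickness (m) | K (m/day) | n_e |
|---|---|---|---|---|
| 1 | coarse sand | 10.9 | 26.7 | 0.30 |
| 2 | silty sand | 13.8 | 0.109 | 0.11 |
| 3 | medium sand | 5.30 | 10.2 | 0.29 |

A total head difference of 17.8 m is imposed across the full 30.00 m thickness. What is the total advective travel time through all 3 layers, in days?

45.3

With flow normal to the layers, continuity requires the same specific discharge q through every layer.
Σ(b_i/K_i) = 10.9/26.7 + 13.8/0.109 + 5.30/10.2 = 127.5 d.
q = Δh / Σ(b_i/K_i) = 17.8 / 127.5 = 0.1396 m/day.
In each layer the seepage velocity is v_i = q/n_i, so the layer transit time is t_i = b_i·n_i / q:
  layer 1 (coarse sand): t_1 = 10.9 × 0.30 / 0.1396 = 23.43 d
  layer 2 (silty sand): t_2 = 13.8 × 0.11 / 0.1396 = 10.88 d
  layer 3 (medium sand): t_3 = 5.30 × 0.29 / 0.1396 = 11.01 d
Total t = Σ t_i = 45.32 days.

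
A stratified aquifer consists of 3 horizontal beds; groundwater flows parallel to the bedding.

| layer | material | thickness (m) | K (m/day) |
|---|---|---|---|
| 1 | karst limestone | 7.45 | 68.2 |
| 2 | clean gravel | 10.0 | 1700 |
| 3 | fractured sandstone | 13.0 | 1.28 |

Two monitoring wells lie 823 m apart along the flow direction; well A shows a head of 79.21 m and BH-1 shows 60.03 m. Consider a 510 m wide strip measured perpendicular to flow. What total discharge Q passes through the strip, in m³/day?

Flow is parallel to layering, so each bed carries its own Darcy discharge and the transmissivities add.
Σ(K_i·b_i) = 68.2×7.45 + 1700×10.0 + 1.28×13.0 = 17525 m²/day.
Hydraulic gradient i = (79.21 − 60.03) / 823 = 19.18 / 823 = 0.02330.
Q = Σ(K_i·b_i) · W · i = 17525 × 510 × 0.02330 = 2.083e+05 m³/day.

208000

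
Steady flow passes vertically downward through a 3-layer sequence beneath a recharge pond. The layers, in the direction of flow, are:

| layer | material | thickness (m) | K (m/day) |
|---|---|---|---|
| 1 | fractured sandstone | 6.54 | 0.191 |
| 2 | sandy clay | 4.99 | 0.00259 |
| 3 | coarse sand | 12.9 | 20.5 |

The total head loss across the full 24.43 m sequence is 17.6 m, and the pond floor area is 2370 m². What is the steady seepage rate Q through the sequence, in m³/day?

21.3

Flow is perpendicular to layering, so the layers act in series and the equivalent K is the thickness-weighted harmonic mean.
Total thickness L = 6.54 + 4.99 + 12.9 = 24.43 m.
Σ(b_i/K_i) = 6.54/0.191 + 4.99/0.00259 + 12.9/20.5 = 1962 d.
K_eq = L / Σ(b_i/K_i) = 24.43 / 1962 = 0.01245 m/day.
Q = K_eq · A · (Δh/L) = 0.01245 × 2370 × (17.6/24.43) = 21.27 m³/day.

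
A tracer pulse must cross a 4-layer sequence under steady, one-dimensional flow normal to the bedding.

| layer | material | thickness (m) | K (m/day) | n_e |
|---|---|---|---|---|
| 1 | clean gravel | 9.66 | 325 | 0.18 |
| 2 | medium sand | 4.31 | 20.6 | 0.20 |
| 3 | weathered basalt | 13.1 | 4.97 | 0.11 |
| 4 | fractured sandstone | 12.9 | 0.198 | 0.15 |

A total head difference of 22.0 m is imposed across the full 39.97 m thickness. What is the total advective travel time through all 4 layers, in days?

With flow normal to the layers, continuity requires the same specific discharge q through every layer.
Σ(b_i/K_i) = 9.66/325 + 4.31/20.6 + 13.1/4.97 + 12.9/0.198 = 68.03 d.
q = Δh / Σ(b_i/K_i) = 22.0 / 68.03 = 0.3234 m/day.
In each layer the seepage velocity is v_i = q/n_i, so the layer transit time is t_i = b_i·n_i / q:
  layer 1 (clean gravel): t_1 = 9.66 × 0.18 / 0.3234 = 5.377 d
  layer 2 (medium sand): t_2 = 4.31 × 0.20 / 0.3234 = 2.665 d
  layer 3 (weathered basalt): t_3 = 13.1 × 0.11 / 0.3234 = 4.456 d
  layer 4 (fractured sandstone): t_4 = 12.9 × 0.15 / 0.3234 = 5.983 d
Total t = Σ t_i = 18.48 days.

18.5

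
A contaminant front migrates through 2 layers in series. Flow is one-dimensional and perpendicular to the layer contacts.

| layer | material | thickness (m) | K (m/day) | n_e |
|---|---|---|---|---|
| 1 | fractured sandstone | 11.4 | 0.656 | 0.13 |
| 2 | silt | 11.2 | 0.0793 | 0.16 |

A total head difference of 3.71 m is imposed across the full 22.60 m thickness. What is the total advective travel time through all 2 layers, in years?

0.383

With flow normal to the layers, continuity requires the same specific discharge q through every layer.
Σ(b_i/K_i) = 11.4/0.656 + 11.2/0.0793 = 158.6 d.
q = Δh / Σ(b_i/K_i) = 3.71 / 158.6 = 0.02339 m/day.
In each layer the seepage velocity is v_i = q/n_i, so the layer transit time is t_i = b_i·n_i / q:
  layer 1 (fractured sandstone): t_1 = 11.4 × 0.13 / 0.02339 = 63.36 d
  layer 2 (silt): t_2 = 11.2 × 0.16 / 0.02339 = 76.61 d
Total t = Σ t_i = 140.0 days = 0.3832 years.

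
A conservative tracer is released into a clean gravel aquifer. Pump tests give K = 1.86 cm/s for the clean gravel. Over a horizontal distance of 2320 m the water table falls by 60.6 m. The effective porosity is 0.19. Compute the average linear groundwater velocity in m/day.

221

Convert K: 1.86 cm/s × 864 = 1607 m/day.
Hydraulic gradient i = Δh / L = 60.6 / 2320 = 0.02612.
Darcy flux q = K · i = 1607 × 0.02612 = 41.98 m/day.
Seepage velocity v = q / n_e = 41.98 / 0.19 = 220.9 m/day.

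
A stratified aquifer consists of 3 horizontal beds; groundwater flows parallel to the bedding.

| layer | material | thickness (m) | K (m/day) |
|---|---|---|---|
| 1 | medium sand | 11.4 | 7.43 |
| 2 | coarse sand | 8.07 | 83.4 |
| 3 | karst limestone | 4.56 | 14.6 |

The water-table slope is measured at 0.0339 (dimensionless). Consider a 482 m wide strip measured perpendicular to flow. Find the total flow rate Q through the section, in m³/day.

13500

Flow is parallel to layering, so each bed carries its own Darcy discharge and the transmissivities add.
Σ(K_i·b_i) = 7.43×11.4 + 83.4×8.07 + 14.6×4.56 = 824.3 m²/day.
Hydraulic gradient i = 0.0339.
Q = Σ(K_i·b_i) · W · i = 824.3 × 482 × 0.03390 = 13469 m³/day.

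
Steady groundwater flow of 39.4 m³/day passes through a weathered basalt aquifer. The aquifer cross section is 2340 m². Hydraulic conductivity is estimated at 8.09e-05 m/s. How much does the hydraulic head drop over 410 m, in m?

0.988

Convert K: 8.09e-05 m/s × 86400 = 6.990 m/day.
From Q = K·A·i, i = Q / (K·A) = 39.4 / (6.990 × 2340) = 0.002409.
Head loss Δh = i · L = 0.002409 × 410 = 0.9876 m.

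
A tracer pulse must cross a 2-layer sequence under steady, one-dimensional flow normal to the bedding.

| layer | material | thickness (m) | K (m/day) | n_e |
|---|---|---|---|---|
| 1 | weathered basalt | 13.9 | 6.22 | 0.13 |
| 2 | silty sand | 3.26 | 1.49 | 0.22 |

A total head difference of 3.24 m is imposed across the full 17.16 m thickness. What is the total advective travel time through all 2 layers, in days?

3.45

With flow normal to the layers, continuity requires the same specific discharge q through every layer.
Σ(b_i/K_i) = 13.9/6.22 + 3.26/1.49 = 4.423 d.
q = Δh / Σ(b_i/K_i) = 3.24 / 4.423 = 0.7326 m/day.
In each layer the seepage velocity is v_i = q/n_i, so the layer transit time is t_i = b_i·n_i / q:
  layer 1 (weathered basalt): t_1 = 13.9 × 0.13 / 0.7326 = 2.467 d
  layer 2 (silty sand): t_2 = 3.26 × 0.22 / 0.7326 = 0.9790 d
Total t = Σ t_i = 3.446 days.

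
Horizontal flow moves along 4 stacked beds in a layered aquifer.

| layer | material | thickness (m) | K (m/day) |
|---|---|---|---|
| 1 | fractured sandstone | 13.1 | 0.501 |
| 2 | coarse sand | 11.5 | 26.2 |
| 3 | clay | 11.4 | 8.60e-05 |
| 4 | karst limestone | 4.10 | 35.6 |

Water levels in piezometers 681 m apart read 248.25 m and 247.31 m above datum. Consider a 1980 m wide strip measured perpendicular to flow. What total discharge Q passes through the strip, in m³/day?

1240

Flow is parallel to layering, so each bed carries its own Darcy discharge and the transmissivities add.
Σ(K_i·b_i) = 0.501×13.1 + 26.2×11.5 + 8.60e-05×11.4 + 35.6×4.10 = 453.8 m²/day.
Hydraulic gradient i = (248.25 − 247.31) / 681 = 0.94 / 681 = 0.001380.
Q = Σ(K_i·b_i) · W · i = 453.8 × 1980 × 0.001380 = 1240 m³/day.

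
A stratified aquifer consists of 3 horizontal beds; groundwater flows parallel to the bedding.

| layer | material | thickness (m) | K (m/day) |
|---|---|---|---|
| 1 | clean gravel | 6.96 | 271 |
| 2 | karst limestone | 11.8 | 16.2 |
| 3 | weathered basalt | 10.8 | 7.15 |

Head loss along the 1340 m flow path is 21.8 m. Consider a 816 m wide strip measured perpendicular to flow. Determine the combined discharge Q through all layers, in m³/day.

Flow is parallel to layering, so each bed carries its own Darcy discharge and the transmissivities add.
Σ(K_i·b_i) = 271×6.96 + 16.2×11.8 + 7.15×10.8 = 2155 m²/day.
Hydraulic gradient i = Δh / L = 21.8 / 1340 = 0.01627.
Q = Σ(K_i·b_i) · W · i = 2155 × 816 × 0.01627 = 28602 m³/day.

28600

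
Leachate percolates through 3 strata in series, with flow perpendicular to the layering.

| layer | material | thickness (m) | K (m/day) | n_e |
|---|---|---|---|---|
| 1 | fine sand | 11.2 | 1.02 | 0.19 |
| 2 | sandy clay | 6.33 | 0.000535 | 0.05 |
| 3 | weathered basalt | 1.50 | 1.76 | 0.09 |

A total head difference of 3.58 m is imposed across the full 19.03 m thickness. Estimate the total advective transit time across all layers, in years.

23.4

With flow normal to the layers, continuity requires the same specific discharge q through every layer.
Σ(b_i/K_i) = 11.2/1.02 + 6.33/0.000535 + 1.50/1.76 = 11844 d.
q = Δh / Σ(b_i/K_i) = 3.58 / 11844 = 0.0003023 m/day.
In each layer the seepage velocity is v_i = q/n_i, so the layer transit time is t_i = b_i·n_i / q:
  layer 1 (fine sand): t_1 = 11.2 × 0.19 / 0.0003023 = 7040 d
  layer 2 (sandy clay): t_2 = 6.33 × 0.05 / 0.0003023 = 1047 d
  layer 3 (weathered basalt): t_3 = 1.50 × 0.09 / 0.0003023 = 446.6 d
Total t = Σ t_i = 8534 days = 23.36 years.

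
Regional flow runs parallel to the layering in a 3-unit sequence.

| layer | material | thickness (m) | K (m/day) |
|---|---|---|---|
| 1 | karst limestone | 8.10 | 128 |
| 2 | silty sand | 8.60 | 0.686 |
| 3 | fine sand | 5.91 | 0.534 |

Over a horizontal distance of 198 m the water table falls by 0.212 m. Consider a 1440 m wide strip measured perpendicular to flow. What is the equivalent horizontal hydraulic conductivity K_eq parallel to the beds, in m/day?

Flow is parallel to layering, so each bed carries its own Darcy discharge and the transmissivities add.
Σ(K_i·b_i) = 128×8.10 + 0.686×8.60 + 0.534×5.91 = 1046 m²/day.
Total thickness b = 22.61 m, so K_eq = Σ(K_i·b_i)/b = 46.26 m/day.

46.3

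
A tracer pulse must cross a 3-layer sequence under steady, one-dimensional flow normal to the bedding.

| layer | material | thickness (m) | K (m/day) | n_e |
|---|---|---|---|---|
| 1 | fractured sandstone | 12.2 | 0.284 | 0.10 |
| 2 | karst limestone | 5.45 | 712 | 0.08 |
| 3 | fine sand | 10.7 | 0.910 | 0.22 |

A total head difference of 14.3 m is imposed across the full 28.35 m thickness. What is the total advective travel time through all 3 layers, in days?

15.3

With flow normal to the layers, continuity requires the same specific discharge q through every layer.
Σ(b_i/K_i) = 12.2/0.284 + 5.45/712 + 10.7/0.910 = 54.72 d.
q = Δh / Σ(b_i/K_i) = 14.3 / 54.72 = 0.2613 m/day.
In each layer the seepage velocity is v_i = q/n_i, so the layer transit time is t_i = b_i·n_i / q:
  layer 1 (fractured sandstone): t_1 = 12.2 × 0.10 / 0.2613 = 4.669 d
  layer 2 (karst limestone): t_2 = 5.45 × 0.08 / 0.2613 = 1.668 d
  layer 3 (fine sand): t_3 = 10.7 × 0.22 / 0.2613 = 9.008 d
Total t = Σ t_i = 15.35 days.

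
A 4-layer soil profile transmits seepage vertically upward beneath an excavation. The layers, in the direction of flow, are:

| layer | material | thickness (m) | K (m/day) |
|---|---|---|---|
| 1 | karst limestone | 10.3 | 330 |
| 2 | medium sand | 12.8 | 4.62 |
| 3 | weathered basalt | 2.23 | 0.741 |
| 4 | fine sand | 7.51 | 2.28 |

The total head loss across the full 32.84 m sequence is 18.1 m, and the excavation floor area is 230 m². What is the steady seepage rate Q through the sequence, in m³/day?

457

Flow is perpendicular to layering, so the layers act in series and the equivalent K is the thickness-weighted harmonic mean.
Total thickness L = 10.3 + 12.8 + 2.23 + 7.51 = 32.84 m.
Σ(b_i/K_i) = 10.3/330 + 12.8/4.62 + 2.23/0.741 + 7.51/2.28 = 9.105 d.
K_eq = L / Σ(b_i/K_i) = 32.84 / 9.105 = 3.607 m/day.
Q = K_eq · A · (Δh/L) = 3.607 × 230 × (18.1/32.84) = 457.2 m³/day.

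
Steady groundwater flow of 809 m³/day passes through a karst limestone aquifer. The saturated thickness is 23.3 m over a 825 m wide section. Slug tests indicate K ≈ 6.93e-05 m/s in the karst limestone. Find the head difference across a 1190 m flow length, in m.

Convert K: 6.93e-05 m/s × 86400 = 5.988 m/day.
Cross-sectional area A = 825 × 23.3 = 19222 m².
From Q = K·A·i, i = Q / (K·A) = 809 / (5.988 × 19222) = 0.007029.
Head loss Δh = i · L = 0.007029 × 1190 = 8.364 m.

8.36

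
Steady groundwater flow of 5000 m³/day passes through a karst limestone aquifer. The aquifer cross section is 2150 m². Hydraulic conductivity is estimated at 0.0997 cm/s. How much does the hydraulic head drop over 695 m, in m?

Convert K: 0.0997 cm/s × 864 = 86.14 m/day.
From Q = K·A·i, i = Q / (K·A) = 5000 / (86.14 × 2150) = 0.02700.
Head loss Δh = i · L = 0.02700 × 695 = 18.76 m.

18.8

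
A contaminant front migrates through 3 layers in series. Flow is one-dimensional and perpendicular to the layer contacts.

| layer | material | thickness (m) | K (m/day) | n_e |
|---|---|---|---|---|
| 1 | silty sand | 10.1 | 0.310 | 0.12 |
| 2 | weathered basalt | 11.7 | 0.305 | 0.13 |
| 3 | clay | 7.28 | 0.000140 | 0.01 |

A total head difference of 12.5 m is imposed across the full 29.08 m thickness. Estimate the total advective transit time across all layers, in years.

32.0

With flow normal to the layers, continuity requires the same specific discharge q through every layer.
Σ(b_i/K_i) = 10.1/0.310 + 11.7/0.305 + 7.28/0.000140 = 52071 d.
q = Δh / Σ(b_i/K_i) = 12.5 / 52071 = 0.0002401 m/day.
In each layer the seepage velocity is v_i = q/n_i, so the layer transit time is t_i = b_i·n_i / q:
  layer 1 (silty sand): t_1 = 10.1 × 0.12 / 0.0002401 = 5049 d
  layer 2 (weathered basalt): t_2 = 11.7 × 0.13 / 0.0002401 = 6336 d
  layer 3 (clay): t_3 = 7.28 × 0.01 / 0.0002401 = 303.3 d
Total t = Σ t_i = 11688 days = 32.00 years.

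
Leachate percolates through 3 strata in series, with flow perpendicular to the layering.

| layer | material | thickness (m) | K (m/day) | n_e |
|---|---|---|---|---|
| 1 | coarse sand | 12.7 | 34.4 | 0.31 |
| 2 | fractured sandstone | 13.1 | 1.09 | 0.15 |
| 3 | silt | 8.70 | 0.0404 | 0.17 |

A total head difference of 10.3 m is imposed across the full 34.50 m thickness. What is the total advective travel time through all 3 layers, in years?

With flow normal to the layers, continuity requires the same specific discharge q through every layer.
Σ(b_i/K_i) = 12.7/34.4 + 13.1/1.09 + 8.70/0.0404 = 227.7 d.
q = Δh / Σ(b_i/K_i) = 10.3 / 227.7 = 0.04523 m/day.
In each layer the seepage velocity is v_i = q/n_i, so the layer transit time is t_i = b_i·n_i / q:
  layer 1 (coarse sand): t_1 = 12.7 × 0.31 / 0.04523 = 87.05 d
  layer 2 (fractured sandstone): t_2 = 13.1 × 0.15 / 0.04523 = 43.45 d
  layer 3 (silt): t_3 = 8.70 × 0.17 / 0.04523 = 32.70 d
Total t = Σ t_i = 163.2 days = 0.4468 years.

0.447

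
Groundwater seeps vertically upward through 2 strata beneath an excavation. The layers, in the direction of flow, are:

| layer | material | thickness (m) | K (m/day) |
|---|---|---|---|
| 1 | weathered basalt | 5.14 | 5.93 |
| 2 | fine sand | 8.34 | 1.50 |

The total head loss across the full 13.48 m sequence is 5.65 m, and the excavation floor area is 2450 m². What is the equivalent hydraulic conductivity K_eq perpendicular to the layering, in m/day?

Flow is perpendicular to layering, so the layers act in series and the equivalent K is the thickness-weighted harmonic mean.
Total thickness L = 5.14 + 8.34 = 13.48 m.
Σ(b_i/K_i) = 5.14/5.93 + 8.34/1.50 = 6.427 d.
K_eq = L / Σ(b_i/K_i) = 13.48 / 6.427 = 2.097 m/day.

2.10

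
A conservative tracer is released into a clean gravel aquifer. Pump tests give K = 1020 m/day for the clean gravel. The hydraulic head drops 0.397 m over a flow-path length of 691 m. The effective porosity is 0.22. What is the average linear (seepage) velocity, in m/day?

2.66

Hydraulic gradient i = Δh / L = 0.397 / 691 = 0.0005745.
Darcy flux q = K · i = 1020 × 0.0005745 = 0.5860 m/day.
Seepage velocity v = q / n_e = 0.5860 / 0.22 = 2.664 m/day.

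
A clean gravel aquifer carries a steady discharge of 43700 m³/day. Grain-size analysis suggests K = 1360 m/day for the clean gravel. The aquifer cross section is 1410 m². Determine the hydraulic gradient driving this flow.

From Q = K·A·i, i = Q / (K·A) = 43700 / (1360 × 1410) = 0.02279.

0.0228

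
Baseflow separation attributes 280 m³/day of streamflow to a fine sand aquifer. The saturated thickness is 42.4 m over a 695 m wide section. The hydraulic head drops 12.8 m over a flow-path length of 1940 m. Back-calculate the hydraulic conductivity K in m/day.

Cross-sectional area A = 695 × 42.4 = 29468 m².
Hydraulic gradient i = Δh / L = 12.8 / 1940 = 0.006598.
From Q = K·A·i, K = Q / (A·i) = 280 / (29468 × 0.006598) = 1.440 m/day.

1.44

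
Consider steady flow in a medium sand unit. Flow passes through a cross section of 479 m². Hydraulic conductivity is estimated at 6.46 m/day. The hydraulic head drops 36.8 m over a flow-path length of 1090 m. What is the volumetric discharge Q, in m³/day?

104

Hydraulic gradient i = Δh / L = 36.8 / 1090 = 0.03376.
Darcy's law: Q = K · A · i = 6.460 × 479.0 × 0.03376 = 104.5 m³/day.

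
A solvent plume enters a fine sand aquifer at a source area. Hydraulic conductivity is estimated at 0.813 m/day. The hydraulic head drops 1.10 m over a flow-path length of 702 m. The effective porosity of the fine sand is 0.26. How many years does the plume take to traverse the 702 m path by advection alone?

Hydraulic gradient i = Δh / L = 1.10 / 702 = 0.001567.
Darcy flux q = K · i = 0.8130 × 0.001567 = 0.001274 m/day.
Seepage velocity v = q / n_e = 0.001274 / 0.26 = 0.004900 m/day.
Travel time t = L / v = 702 / 0.004900 = 1.433e+05 days = 392.3 years.

392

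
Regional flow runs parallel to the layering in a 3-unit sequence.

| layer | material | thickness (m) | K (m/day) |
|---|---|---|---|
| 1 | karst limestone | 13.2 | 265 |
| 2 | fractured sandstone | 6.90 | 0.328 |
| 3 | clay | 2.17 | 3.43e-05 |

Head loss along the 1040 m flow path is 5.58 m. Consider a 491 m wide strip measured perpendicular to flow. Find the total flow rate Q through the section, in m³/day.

Flow is parallel to layering, so each bed carries its own Darcy discharge and the transmissivities add.
Σ(K_i·b_i) = 265×13.2 + 0.328×6.90 + 3.43e-05×2.17 = 3500 m²/day.
Hydraulic gradient i = Δh / L = 5.58 / 1040 = 0.005365.
Q = Σ(K_i·b_i) · W · i = 3500 × 491 × 0.005365 = 9221 m³/day.

9220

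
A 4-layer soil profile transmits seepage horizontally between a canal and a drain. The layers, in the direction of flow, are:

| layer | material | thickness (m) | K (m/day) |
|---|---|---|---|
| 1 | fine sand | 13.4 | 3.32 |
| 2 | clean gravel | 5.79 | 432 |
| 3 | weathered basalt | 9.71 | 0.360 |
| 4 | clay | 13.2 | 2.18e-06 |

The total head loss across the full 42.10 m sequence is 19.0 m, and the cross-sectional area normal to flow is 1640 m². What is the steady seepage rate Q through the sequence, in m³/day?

Flow is perpendicular to layering, so the layers act in series and the equivalent K is the thickness-weighted harmonic mean.
Total thickness L = 13.4 + 5.79 + 9.71 + 13.2 = 42.10 m.
Σ(b_i/K_i) = 13.4/3.32 + 5.79/432 + 9.71/0.360 + 13.2/2.18e-06 = 6.055e+06 d.
K_eq = L / Σ(b_i/K_i) = 42.10 / 6.055e+06 = 6.953e-06 m/day.
Q = K_eq · A · (Δh/L) = 6.953e-06 × 1640 × (19.0/42.10) = 0.005146 m³/day.

0.00515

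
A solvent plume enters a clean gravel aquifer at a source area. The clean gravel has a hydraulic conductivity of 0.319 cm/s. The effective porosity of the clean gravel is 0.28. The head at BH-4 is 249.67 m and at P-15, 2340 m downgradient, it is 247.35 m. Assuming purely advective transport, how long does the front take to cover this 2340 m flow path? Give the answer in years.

Convert K: 0.319 cm/s × 864 = 275.6 m/day.
Hydraulic gradient i = (249.67 − 247.35) / 2340 = 2.32 / 2340 = 0.0009915.
Darcy flux q = K · i = 275.6 × 0.0009915 = 0.2733 m/day.
Seepage velocity v = q / n_e = 0.2733 / 0.28 = 0.9759 m/day.
Travel time t = L / v = 2340 / 0.9759 = 2398 days = 6.565 years.

6.56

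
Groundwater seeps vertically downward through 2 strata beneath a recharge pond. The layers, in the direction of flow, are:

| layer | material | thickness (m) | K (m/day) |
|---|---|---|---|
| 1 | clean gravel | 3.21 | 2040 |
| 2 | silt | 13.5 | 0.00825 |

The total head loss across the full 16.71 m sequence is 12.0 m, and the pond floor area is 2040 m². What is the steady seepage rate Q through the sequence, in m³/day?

15.0

Flow is perpendicular to layering, so the layers act in series and the equivalent K is the thickness-weighted harmonic mean.
Total thickness L = 3.21 + 13.5 = 16.71 m.
Σ(b_i/K_i) = 3.21/2040 + 13.5/0.00825 = 1636 d.
K_eq = L / Σ(b_i/K_i) = 16.71 / 1636 = 0.01021 m/day.
Q = K_eq · A · (Δh/L) = 0.01021 × 2040 × (12.0/16.71) = 14.96 m³/day.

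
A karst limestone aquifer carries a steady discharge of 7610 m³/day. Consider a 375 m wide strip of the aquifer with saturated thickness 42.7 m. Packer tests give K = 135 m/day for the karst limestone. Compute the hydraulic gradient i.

Cross-sectional area A = 375 × 42.7 = 16013 m².
From Q = K·A·i, i = Q / (K·A) = 7610 / (135.0 × 16013) = 0.003520.

0.00352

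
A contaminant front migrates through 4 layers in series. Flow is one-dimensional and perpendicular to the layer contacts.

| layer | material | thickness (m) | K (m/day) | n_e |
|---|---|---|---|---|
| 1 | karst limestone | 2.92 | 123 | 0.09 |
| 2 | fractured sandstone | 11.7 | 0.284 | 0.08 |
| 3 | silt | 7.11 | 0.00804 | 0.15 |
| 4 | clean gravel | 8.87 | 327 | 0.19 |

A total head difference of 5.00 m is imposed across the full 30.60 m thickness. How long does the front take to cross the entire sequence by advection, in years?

With flow normal to the layers, continuity requires the same specific discharge q through every layer.
Σ(b_i/K_i) = 2.92/123 + 11.7/0.284 + 7.11/0.00804 + 8.87/327 = 925.6 d.
q = Δh / Σ(b_i/K_i) = 5.00 / 925.6 = 0.005402 m/day.
In each layer the seepage velocity is v_i = q/n_i, so the layer transit time is t_i = b_i·n_i / q:
  layer 1 (karst limestone): t_1 = 2.92 × 0.09 / 0.005402 = 48.65 d
  layer 2 (fractured sandstone): t_2 = 11.7 × 0.08 / 0.005402 = 173.3 d
  layer 3 (silt): t_3 = 7.11 × 0.15 / 0.005402 = 197.4 d
  layer 4 (clean gravel): t_4 = 8.87 × 0.19 / 0.005402 = 312.0 d
Total t = Σ t_i = 731.3 days = 2.002 years.

2.00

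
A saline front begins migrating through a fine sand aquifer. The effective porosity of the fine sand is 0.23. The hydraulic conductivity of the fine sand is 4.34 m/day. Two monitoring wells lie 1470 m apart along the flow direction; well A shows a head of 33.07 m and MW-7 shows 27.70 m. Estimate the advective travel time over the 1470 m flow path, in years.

58.4

Hydraulic gradient i = (33.07 − 27.70) / 1470 = 5.37 / 1470 = 0.003653.
Darcy flux q = K · i = 4.340 × 0.003653 = 0.01585 m/day.
Seepage velocity v = q / n_e = 0.01585 / 0.23 = 0.06893 m/day.
Travel time t = L / v = 1470 / 0.06893 = 21325 days = 58.39 years.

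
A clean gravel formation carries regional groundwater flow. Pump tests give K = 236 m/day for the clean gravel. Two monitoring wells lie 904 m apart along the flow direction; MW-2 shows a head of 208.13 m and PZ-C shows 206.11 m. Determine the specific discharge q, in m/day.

Hydraulic gradient i = (208.13 − 206.11) / 904 = 2.02 / 904 = 0.002235.
Specific discharge q = K · i = 236.0 × 0.002235 = 0.5273 m/day.

0.527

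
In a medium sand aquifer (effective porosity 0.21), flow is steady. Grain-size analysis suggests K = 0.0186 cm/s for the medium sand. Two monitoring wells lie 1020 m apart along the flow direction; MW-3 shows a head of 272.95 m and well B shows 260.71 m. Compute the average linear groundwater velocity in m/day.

Convert K: 0.0186 cm/s × 864 = 16.07 m/day.
Hydraulic gradient i = (272.95 − 260.71) / 1020 = 12.24 / 1020 = 0.01200.
Darcy flux q = K · i = 16.07 × 0.01200 = 0.1928 m/day.
Seepage velocity v = q / n_e = 0.1928 / 0.21 = 0.9183 m/day.

0.918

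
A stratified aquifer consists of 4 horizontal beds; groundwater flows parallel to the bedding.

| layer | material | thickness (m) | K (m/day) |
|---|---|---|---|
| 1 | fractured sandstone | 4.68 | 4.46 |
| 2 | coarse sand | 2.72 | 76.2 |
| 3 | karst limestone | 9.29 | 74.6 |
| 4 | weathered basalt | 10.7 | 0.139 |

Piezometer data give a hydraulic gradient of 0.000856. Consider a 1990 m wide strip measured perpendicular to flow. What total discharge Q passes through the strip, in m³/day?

Flow is parallel to layering, so each bed carries its own Darcy discharge and the transmissivities add.
Σ(K_i·b_i) = 4.46×4.68 + 76.2×2.72 + 74.6×9.29 + 0.139×10.7 = 922.7 m²/day.
Hydraulic gradient i = 0.000856.
Q = Σ(K_i·b_i) · W · i = 922.7 × 1990 × 0.0008560 = 1572 m³/day.

1570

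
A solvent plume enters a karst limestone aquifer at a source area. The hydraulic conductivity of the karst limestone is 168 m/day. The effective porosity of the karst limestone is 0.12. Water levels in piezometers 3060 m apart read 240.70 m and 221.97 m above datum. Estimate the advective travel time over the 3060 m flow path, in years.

0.978

Hydraulic gradient i = (240.70 − 221.97) / 3060 = 18.73 / 3060 = 0.006121.
Darcy flux q = K · i = 168.0 × 0.006121 = 1.028 m/day.
Seepage velocity v = q / n_e = 1.028 / 0.12 = 8.569 m/day.
Travel time t = L / v = 3060 / 8.569 = 357.1 days = 0.9777 years.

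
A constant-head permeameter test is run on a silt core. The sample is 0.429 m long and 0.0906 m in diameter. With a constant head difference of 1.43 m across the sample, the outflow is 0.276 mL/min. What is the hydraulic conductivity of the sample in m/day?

0.0185

Cross-sectional area A = π·(d/2)² = π × (0.0906/2)² = 0.006447 m².
Convert discharge: 0.276 mL/min = 4.600e-09 m³/s.
Darcy's law rearranged: K = Q·L / (A·Δh) = 4.600e-09 × 0.429 / (0.006447 × 1.43) = 2.141e-07 m/s = 0.01849 m/day.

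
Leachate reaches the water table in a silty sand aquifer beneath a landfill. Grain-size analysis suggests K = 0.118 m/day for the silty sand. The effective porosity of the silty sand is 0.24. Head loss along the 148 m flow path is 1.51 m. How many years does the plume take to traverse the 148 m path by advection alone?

Hydraulic gradient i = Δh / L = 1.51 / 148 = 0.01020.
Darcy flux q = K · i = 0.1180 × 0.01020 = 0.001204 m/day.
Seepage velocity v = q / n_e = 0.001204 / 0.24 = 0.005016 m/day.
Travel time t = L / v = 148 / 0.005016 = 29504 days = 80.78 years.

80.8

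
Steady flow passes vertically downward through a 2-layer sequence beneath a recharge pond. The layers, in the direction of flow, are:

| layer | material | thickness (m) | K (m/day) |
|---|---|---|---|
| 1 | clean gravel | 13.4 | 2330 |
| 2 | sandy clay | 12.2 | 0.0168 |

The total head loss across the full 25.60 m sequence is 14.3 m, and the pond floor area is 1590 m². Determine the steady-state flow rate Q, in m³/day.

Flow is perpendicular to layering, so the layers act in series and the equivalent K is the thickness-weighted harmonic mean.
Total thickness L = 13.4 + 12.2 = 25.60 m.
Σ(b_i/K_i) = 13.4/2330 + 12.2/0.0168 = 726.2 d.
K_eq = L / Σ(b_i/K_i) = 25.60 / 726.2 = 0.03525 m/day.
Q = K_eq · A · (Δh/L) = 0.03525 × 1590 × (14.3/25.60) = 31.31 m³/day.

31.3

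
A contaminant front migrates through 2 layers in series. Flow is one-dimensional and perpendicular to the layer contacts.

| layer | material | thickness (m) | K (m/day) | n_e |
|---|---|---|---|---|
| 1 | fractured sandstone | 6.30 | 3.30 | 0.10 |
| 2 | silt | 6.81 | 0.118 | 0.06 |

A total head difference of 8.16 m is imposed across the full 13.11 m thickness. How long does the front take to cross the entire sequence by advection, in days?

7.59

With flow normal to the layers, continuity requires the same specific discharge q through every layer.
Σ(b_i/K_i) = 6.30/3.30 + 6.81/0.118 = 59.62 d.
q = Δh / Σ(b_i/K_i) = 8.16 / 59.62 = 0.1369 m/day.
In each layer the seepage velocity is v_i = q/n_i, so the layer transit time is t_i = b_i·n_i / q:
  layer 1 (fractured sandstone): t_1 = 6.30 × 0.10 / 0.1369 = 4.603 d
  layer 2 (silt): t_2 = 6.81 × 0.06 / 0.1369 = 2.985 d
Total t = Σ t_i = 7.589 days.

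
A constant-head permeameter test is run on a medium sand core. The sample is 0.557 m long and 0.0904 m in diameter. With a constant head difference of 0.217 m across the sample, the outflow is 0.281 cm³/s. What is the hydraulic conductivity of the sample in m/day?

9.71

Cross-sectional area A = π·(d/2)² = π × (0.0904/2)² = 0.006418 m².
Convert discharge: 0.281 cm³/s = 2.810e-07 m³/s.
Darcy's law rearranged: K = Q·L / (A·Δh) = 2.810e-07 × 0.557 / (0.006418 × 0.217) = 0.0001124 m/s = 9.709 m/day.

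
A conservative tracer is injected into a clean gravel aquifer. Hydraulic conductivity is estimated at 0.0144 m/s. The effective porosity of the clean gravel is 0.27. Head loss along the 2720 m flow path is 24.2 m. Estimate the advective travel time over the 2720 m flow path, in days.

Convert K: 0.0144 m/s × 86400 = 1244 m/day.
Hydraulic gradient i = Δh / L = 24.2 / 2720 = 0.008897.
Darcy flux q = K · i = 1244 × 0.008897 = 11.07 m/day.
Seepage velocity v = q / n_e = 11.07 / 0.27 = 41.00 m/day.
Travel time t = L / v = 2720 / 41.00 = 66.35 days.

66.3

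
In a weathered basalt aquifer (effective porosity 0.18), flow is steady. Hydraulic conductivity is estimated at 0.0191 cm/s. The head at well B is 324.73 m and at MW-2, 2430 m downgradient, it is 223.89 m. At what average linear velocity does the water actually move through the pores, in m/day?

3.80

Convert K: 0.0191 cm/s × 864 = 16.50 m/day.
Hydraulic gradient i = (324.73 − 223.89) / 2430 = 100.84 / 2430 = 0.04150.
Darcy flux q = K · i = 16.50 × 0.04150 = 0.6848 m/day.
Seepage velocity v = q / n_e = 0.6848 / 0.18 = 3.805 m/day.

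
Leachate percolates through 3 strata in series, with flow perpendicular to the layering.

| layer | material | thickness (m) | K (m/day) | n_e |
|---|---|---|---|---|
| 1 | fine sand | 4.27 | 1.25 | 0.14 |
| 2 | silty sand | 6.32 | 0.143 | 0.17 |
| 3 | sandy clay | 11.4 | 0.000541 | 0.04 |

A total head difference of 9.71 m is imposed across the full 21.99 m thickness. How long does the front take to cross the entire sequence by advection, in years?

With flow normal to the layers, continuity requires the same specific discharge q through every layer.
Σ(b_i/K_i) = 4.27/1.25 + 6.32/0.143 + 11.4/0.000541 = 21120 d.
q = Δh / Σ(b_i/K_i) = 9.71 / 21120 = 0.0004598 m/day.
In each layer the seepage velocity is v_i = q/n_i, so the layer transit time is t_i = b_i·n_i / q:
  layer 1 (fine sand): t_1 = 4.27 × 0.14 / 0.0004598 = 1300 d
  layer 2 (silty sand): t_2 = 6.32 × 0.17 / 0.0004598 = 2337 d
  layer 3 (sandy clay): t_3 = 11.4 × 0.04 / 0.0004598 = 991.8 d
Total t = Σ t_i = 4629 days = 12.67 years.

12.7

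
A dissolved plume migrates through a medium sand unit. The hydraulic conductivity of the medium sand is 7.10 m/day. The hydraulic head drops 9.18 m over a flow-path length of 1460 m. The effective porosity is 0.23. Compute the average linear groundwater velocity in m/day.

0.194

Hydraulic gradient i = Δh / L = 9.18 / 1460 = 0.006288.
Darcy flux q = K · i = 7.100 × 0.006288 = 0.04464 m/day.
Seepage velocity v = q / n_e = 0.04464 / 0.23 = 0.1941 m/day.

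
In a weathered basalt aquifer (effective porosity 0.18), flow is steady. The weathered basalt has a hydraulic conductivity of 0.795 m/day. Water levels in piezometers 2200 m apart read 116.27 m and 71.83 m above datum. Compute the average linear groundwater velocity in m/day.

0.0892

Hydraulic gradient i = (116.27 − 71.83) / 2200 = 44.44 / 2200 = 0.02020.
Darcy flux q = K · i = 0.7950 × 0.02020 = 0.01606 m/day.
Seepage velocity v = q / n_e = 0.01606 / 0.18 = 0.08922 m/day.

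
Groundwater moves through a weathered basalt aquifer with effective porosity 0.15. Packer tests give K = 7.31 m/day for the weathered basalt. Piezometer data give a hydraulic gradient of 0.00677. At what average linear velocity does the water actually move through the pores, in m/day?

Hydraulic gradient i = 0.00677.
Darcy flux q = K · i = 7.310 × 0.006770 = 0.04949 m/day.
Seepage velocity v = q / n_e = 0.04949 / 0.15 = 0.3299 m/day.

0.330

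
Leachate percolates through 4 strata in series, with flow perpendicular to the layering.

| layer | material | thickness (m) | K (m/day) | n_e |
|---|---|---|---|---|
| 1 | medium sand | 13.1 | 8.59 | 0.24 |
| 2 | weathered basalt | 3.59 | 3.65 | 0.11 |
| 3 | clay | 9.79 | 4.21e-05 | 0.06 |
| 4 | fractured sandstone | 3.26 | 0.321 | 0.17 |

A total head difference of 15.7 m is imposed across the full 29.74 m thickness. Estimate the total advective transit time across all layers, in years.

190

With flow normal to the layers, continuity requires the same specific discharge q through every layer.
Σ(b_i/K_i) = 13.1/8.59 + 3.59/3.65 + 9.79/4.21e-05 + 3.26/0.321 = 2.326e+05 d.
q = Δh / Σ(b_i/K_i) = 15.7 / 2.326e+05 = 6.751e-05 m/day.
In each layer the seepage velocity is v_i = q/n_i, so the layer transit time is t_i = b_i·n_i / q:
  layer 1 (medium sand): t_1 = 13.1 × 0.24 / 6.751e-05 = 46570 d
  layer 2 (weathered basalt): t_2 = 3.59 × 0.11 / 6.751e-05 = 5849 d
  layer 3 (clay): t_3 = 9.79 × 0.06 / 6.751e-05 = 8701 d
  layer 4 (fractured sandstone): t_4 = 3.26 × 0.17 / 6.751e-05 = 8209 d
Total t = Σ t_i = 69329 days = 189.8 years.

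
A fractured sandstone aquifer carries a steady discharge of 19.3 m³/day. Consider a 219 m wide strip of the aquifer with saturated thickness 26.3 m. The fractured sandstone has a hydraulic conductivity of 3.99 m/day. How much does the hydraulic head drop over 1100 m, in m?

0.924

Cross-sectional area A = 219 × 26.3 = 5760 m².
From Q = K·A·i, i = Q / (K·A) = 19.3 / (3.990 × 5760) = 0.0008398.
Head loss Δh = i · L = 0.0008398 × 1100 = 0.9238 m.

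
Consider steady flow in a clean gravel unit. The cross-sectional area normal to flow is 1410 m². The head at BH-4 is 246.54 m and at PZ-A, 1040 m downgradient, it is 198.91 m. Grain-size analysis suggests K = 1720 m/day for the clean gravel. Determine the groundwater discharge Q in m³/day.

111000

Hydraulic gradient i = (246.54 − 198.91) / 1040 = 47.63 / 1040 = 0.04580.
Darcy's law: Q = K · A · i = 1720 × 1410 × 0.04580 = 1.111e+05 m³/day.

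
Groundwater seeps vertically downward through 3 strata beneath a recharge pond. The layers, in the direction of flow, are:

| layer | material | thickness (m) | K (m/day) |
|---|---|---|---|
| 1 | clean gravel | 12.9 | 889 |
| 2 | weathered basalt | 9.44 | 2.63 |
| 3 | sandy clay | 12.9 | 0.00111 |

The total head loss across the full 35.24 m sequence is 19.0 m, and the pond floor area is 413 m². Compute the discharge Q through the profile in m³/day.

0.675

Flow is perpendicular to layering, so the layers act in series and the equivalent K is the thickness-weighted harmonic mean.
Total thickness L = 12.9 + 9.44 + 12.9 = 35.24 m.
Σ(b_i/K_i) = 12.9/889 + 9.44/2.63 + 12.9/0.00111 = 11625 d.
K_eq = L / Σ(b_i/K_i) = 35.24 / 11625 = 0.003031 m/day.
Q = K_eq · A · (Δh/L) = 0.003031 × 413 × (19.0/35.24) = 0.6750 m³/day.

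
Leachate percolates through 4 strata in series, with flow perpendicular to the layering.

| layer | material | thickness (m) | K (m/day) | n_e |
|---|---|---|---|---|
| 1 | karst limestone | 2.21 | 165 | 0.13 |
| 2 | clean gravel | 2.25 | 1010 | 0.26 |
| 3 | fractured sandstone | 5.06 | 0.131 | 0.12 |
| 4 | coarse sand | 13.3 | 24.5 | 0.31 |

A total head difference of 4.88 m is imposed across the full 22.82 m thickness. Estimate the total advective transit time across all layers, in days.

With flow normal to the layers, continuity requires the same specific discharge q through every layer.
Σ(b_i/K_i) = 2.21/165 + 2.25/1010 + 5.06/0.131 + 13.3/24.5 = 39.18 d.
q = Δh / Σ(b_i/K_i) = 4.88 / 39.18 = 0.1245 m/day.
In each layer the seepage velocity is v_i = q/n_i, so the layer transit time is t_i = b_i·n_i / q:
  layer 1 (karst limestone): t_1 = 2.21 × 0.13 / 0.1245 = 2.307 d
  layer 2 (clean gravel): t_2 = 2.25 × 0.26 / 0.1245 = 4.697 d
  layer 3 (fractured sandstone): t_3 = 5.06 × 0.12 / 0.1245 = 4.876 d
  layer 4 (coarse sand): t_4 = 13.3 × 0.31 / 0.1245 = 33.11 d
Total t = Σ t_i = 44.99 days.

45.0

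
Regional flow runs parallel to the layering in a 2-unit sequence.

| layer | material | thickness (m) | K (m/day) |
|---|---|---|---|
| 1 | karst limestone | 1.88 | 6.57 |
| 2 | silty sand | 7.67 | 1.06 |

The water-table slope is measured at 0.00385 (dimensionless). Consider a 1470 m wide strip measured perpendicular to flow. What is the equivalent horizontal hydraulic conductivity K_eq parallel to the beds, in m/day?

2.14

Flow is parallel to layering, so each bed carries its own Darcy discharge and the transmissivities add.
Σ(K_i·b_i) = 6.57×1.88 + 1.06×7.67 = 20.48 m²/day.
Total thickness b = 9.550 m, so K_eq = Σ(K_i·b_i)/b = 2.145 m/day.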